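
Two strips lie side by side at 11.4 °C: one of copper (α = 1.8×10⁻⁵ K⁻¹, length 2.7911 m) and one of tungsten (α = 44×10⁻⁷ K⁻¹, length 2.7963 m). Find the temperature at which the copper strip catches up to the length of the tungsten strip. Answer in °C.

T = 148.5 °C

L₁(1 + α₁ΔT) = L₂(1 + α₂ΔT) ⇒ ΔT = (L₂ − L₁)/(α₁L₁ − α₂L₂)
L₂ − L₁ = 2.7963 − 2.7911 = 5.20×10⁻³ m
α₁L₁ − α₂L₂ = 1.8×10⁻⁵×2.7911 − 44×10⁻⁷×2.7963 = 3.793608×10⁻⁵ m/K
ΔT = 5.20×10⁻³ / 3.793608×10⁻⁵ = 137.073 K
T = 11.4 + 137.073 = 148.473 °C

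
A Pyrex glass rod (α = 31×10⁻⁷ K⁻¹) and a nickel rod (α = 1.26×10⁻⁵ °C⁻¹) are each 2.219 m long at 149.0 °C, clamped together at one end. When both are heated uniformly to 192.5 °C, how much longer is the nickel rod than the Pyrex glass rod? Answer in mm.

ΔT = 43.5 K
Pyrex glass: ΔL = 31×10⁻⁷ × 2.219 m × 43.5 = 2.9923×10⁻⁴ m = 0.29923 mm
nickel: ΔL = 1.26×10⁻⁵ × 2.219 m × 43.5 = 1.2162×10⁻³ m = 1.2162 mm
difference = 1.2162 − 0.29923 = 0.91697 mm

0.917 mm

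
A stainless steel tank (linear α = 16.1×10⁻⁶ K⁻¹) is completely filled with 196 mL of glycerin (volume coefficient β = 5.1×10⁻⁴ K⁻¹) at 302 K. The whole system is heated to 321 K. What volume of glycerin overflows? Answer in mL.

1.72 mL

The tank also expands: β_container ≈ 3α = 4.83×10⁻⁵ /K
Net overflow = V₀(β_liq − 3α_cont)ΔT
β − 3α = 5.10×10⁻⁴ − 4.83×10⁻⁵ = 4.617×10⁻⁴ /K; ΔT = 19 K
ΔV = 196 × 4.617×10⁻⁴ × 19 = 1.72 mL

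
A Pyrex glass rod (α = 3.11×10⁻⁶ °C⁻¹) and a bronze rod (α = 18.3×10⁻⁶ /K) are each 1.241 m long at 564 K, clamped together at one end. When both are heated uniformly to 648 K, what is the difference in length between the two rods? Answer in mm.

1.58 mm

ΔT = 84 K
Pyrex glass: ΔL = 3.11×10⁻⁶ × 1.241 m × 84 = 3.2420×10⁻⁴ m = 0.32420 mm
bronze: ΔL = 18.3×10⁻⁶ × 1.241 m × 84 = 1.9077×10⁻³ m = 1.9077 mm
difference = 1.9077 − 0.32420 = 1.5835 mm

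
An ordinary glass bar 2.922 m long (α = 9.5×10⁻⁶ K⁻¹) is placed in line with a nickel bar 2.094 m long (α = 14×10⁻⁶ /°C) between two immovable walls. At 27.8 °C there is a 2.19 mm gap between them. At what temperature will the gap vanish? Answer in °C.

T = 66.2 °C

α₁L₁ = 2.7759×10⁻⁵ m/K, α₂L₂ = 2.9316×10⁻⁵ m/K → total 5.7075×10⁻⁵ m/K
ΔT = g/(α₁L₁+α₂L₂) = 2.19×10⁻³ / 5.7075×10⁻⁵ = 38.371 K
T = 27.8 + 38.371 = 66.171 °C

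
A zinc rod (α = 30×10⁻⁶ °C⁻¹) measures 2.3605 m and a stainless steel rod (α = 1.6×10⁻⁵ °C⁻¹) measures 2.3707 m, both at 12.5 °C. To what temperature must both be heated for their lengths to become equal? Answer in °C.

Equal length when α₁L₁ΔT − α₂L₂ΔT = L₂ − L₁ = 1.02×10⁻² m
α₁L₁ = 7.0815×10⁻⁵, α₂L₂ = 3.79312×10⁻⁵ → Δ(αL) = 3.28838×10⁻⁵ m/K
ΔT = 1.02×10⁻² / 3.28838×10⁻⁵ = 310.183 K, so T = 12.5 + 310.183 = 322.683 °C

T = 322.7 °C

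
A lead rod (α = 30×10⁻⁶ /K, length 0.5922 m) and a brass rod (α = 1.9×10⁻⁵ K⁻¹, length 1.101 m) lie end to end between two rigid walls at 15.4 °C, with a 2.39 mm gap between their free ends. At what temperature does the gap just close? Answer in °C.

T = 77.2 °C

α₁L₁ = 1.7766×10⁻⁵ m/K, α₂L₂ = 2.0919×10⁻⁵ m/K → total 3.8685×10⁻⁵ m/K
ΔT = g/(α₁L₁+α₂L₂) = 2.39×10⁻³ / 3.8685×10⁻⁵ = 61.781 K
T = 15.4 + 61.781 = 77.181 °C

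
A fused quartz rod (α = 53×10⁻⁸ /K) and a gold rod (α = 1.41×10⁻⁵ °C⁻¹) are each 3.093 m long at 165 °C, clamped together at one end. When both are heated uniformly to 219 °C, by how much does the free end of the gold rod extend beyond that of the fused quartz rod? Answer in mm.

ΔT = 54 K
fused quartz: ΔL = 53×10⁻⁸ × 3.093 m × 54 = 8.8522×10⁻⁵ m = 0.088522 mm
gold: ΔL = 1.41×10⁻⁵ × 3.093 m × 54 = 2.3550×10⁻³ m = 2.3550 mm
difference = 2.3550 − 0.088522 = 2.266478 mm

2.27 mm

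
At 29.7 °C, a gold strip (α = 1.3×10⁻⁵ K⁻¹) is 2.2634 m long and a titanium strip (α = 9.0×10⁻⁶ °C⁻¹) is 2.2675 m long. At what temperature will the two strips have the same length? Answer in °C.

T = 484.4 °C

Equal length when α₁L₁ΔT − α₂L₂ΔT = L₂ − L₁ = 4.10×10⁻³ m
α₁L₁ = 2.94242×10⁻⁵, α₂L₂ = 2.04075×10⁻⁵ → Δ(αL) = 9.0167×10⁻⁶ m/K
ΔT = 4.10×10⁻³ / 9.0167×10⁻⁶ = 454.712 K, so T = 29.7 + 454.712 = 484.412 °C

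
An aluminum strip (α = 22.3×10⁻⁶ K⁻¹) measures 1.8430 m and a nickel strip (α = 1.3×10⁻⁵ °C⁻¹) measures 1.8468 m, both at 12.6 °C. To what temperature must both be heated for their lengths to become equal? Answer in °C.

Equal length when α₁L₁ΔT − α₂L₂ΔT = L₂ − L₁ = 3.80×10⁻³ m
α₁L₁ = 4.10989×10⁻⁵, α₂L₂ = 2.40084×10⁻⁵ → Δ(αL) = 1.70905×10⁻⁵ m/K
ΔT = 3.80×10⁻³ / 1.70905×10⁻⁵ = 222.346 K, so T = 12.6 + 222.346 = 234.946 °C

T = 234.9 °C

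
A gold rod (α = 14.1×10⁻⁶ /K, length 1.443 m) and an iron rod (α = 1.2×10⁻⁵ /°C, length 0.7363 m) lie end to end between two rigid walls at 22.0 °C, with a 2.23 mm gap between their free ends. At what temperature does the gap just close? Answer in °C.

T = 98.4 °C

Gap closes when ΔL₁ + ΔL₂ = 2.23 mm = 2.23×10⁻³ m
(α₁L₁ + α₂L₂)ΔT = g
α₁L₁ + α₂L₂ = 14.1×10⁻⁶×1.443 + 1.2×10⁻⁵×0.7363 = 2.91819×10⁻⁵ m/K
ΔT = 2.23×10⁻³ / 2.91819×10⁻⁵ = 76.417 K
T = 22.0 + 76.417 = 98.417 °C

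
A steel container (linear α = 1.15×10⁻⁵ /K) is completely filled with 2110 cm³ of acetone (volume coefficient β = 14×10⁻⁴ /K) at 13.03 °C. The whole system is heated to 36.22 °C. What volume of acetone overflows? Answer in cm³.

66.8 cm³

The container also expands: β_container ≈ 3α = 3.45×10⁻⁵ /K
Net overflow = V₀(β_liq − 3α_cont)ΔT
β − 3α = 1.40×10⁻³ − 3.45×10⁻⁵ = 1.3655×10⁻³ /K; ΔT = 23.19 K
ΔV = 2110 × 1.3655×10⁻³ × 23.19 = 66.8 cm³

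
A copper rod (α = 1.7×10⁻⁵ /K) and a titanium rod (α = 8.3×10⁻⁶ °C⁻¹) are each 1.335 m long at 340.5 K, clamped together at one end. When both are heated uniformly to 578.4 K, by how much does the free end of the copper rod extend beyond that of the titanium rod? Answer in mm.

ΔT = 237.9 K
copper: ΔL = 1.7×10⁻⁵ × 1.335 m × 237.9 = 5.3991×10⁻³ m = 5.3991 mm
titanium: ΔL = 8.3×10⁻⁶ × 1.335 m × 237.9 = 2.6361×10⁻³ m = 2.6361 mm
difference = 5.3991 − 2.6361 = 2.7630 mm

2.76 mm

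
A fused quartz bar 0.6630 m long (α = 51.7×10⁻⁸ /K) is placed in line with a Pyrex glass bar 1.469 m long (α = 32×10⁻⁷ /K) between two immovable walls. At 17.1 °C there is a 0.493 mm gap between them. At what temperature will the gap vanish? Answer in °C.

α₁L₁ = 3.42771×10⁻⁷ m/K, α₂L₂ = 4.7008×10⁻⁶ m/K → total 5.043571×10⁻⁶ m/K
ΔT = g/(α₁L₁+α₂L₂) = 4.93×10⁻⁴ / 5.043571×10⁻⁶ = 97.75 K
T = 17.1 + 97.75 = 114.85 °C

T = 115 °C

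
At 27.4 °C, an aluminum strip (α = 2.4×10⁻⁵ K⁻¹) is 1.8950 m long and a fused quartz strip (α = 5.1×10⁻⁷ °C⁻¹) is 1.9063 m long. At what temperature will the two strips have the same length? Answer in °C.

Equal length when α₁L₁ΔT − α₂L₂ΔT = L₂ − L₁ = 1.13×10⁻² m
α₁L₁ = 4.548×10⁻⁵, α₂L₂ = 9.72213×10⁻⁷ → Δ(αL) = 4.4507787×10⁻⁵ m/K
ΔT = 1.13×10⁻² / 4.4507787×10⁻⁵ = 253.888 K, so T = 27.4 + 253.888 = 281.288 °C

T = 281.3 °C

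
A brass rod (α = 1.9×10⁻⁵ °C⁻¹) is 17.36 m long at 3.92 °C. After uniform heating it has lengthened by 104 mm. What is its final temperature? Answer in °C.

T = 319 °C

ΔL = αL₀ΔT ⇒ ΔT = ΔL / (αL₀)
ΔT = 104×10⁻³ m / (1.9×10⁻⁵ × 17.36 m) = 315.30 K
T = 3.92 + 315.30 = 319.22 °C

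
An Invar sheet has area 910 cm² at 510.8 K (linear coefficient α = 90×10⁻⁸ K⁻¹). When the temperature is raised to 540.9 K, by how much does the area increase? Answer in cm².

ΔA = 0.0493 cm²

Area coefficient ≈ 2α; |ΔT| = 30.1 K
ΔA = 2αA₀ΔT = 2(90×10⁻⁸)(910)(30.1) = 0.0493 cm²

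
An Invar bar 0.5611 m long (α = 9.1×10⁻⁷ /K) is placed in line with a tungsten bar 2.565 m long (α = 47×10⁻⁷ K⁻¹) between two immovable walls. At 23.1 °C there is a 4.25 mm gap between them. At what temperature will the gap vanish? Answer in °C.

T = 361 °C

α₁L₁ = 5.10601×10⁻⁷ m/K, α₂L₂ = 1.20555×10⁻⁵ m/K → total 1.2566101×10⁻⁵ m/K
ΔT = g/(α₁L₁+α₂L₂) = 4.25×10⁻³ / 1.2566101×10⁻⁵ = 338.21 K
T = 23.1 + 338.21 = 361.31 °C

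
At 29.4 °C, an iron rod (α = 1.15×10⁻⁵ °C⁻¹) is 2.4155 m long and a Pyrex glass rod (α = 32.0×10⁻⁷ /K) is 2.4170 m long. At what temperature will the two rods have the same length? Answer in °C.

T = 104.2 °C

L₁(1 + α₁ΔT) = L₂(1 + α₂ΔT) ⇒ ΔT = (L₂ − L₁)/(α₁L₁ − α₂L₂)
L₂ − L₁ = 2.4170 − 2.4155 = 1.50×10⁻³ m
α₁L₁ − α₂L₂ = 1.15×10⁻⁵×2.4155 − 32.0×10⁻⁷×2.4170 = 2.004385×10⁻⁵ m/K
ΔT = 1.50×10⁻³ / 2.004385×10⁻⁵ = 74.836 K
T = 29.4 + 74.836 = 104.236 °C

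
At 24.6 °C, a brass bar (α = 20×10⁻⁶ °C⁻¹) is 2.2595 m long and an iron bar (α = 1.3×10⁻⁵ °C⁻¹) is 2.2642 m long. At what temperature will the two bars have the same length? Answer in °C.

Equal length when α₁L₁ΔT − α₂L₂ΔT = L₂ − L₁ = 4.70×10⁻³ m
α₁L₁ = 4.519×10⁻⁵, α₂L₂ = 2.94346×10⁻⁵ → Δ(αL) = 1.57554×10⁻⁵ m/K
ΔT = 4.70×10⁻³ / 1.57554×10⁻⁵ = 298.310 K, so T = 24.6 + 298.310 = 322.910 °C

T = 322.9 °C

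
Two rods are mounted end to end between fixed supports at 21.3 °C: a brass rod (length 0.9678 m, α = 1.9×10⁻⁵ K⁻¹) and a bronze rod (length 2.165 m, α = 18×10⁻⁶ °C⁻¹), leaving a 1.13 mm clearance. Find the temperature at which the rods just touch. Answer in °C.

T = 41.0 °C

α₁L₁ = 1.83882×10⁻⁵ m/K, α₂L₂ = 3.897×10⁻⁵ m/K → total 5.73582×10⁻⁵ m/K
ΔT = g/(α₁L₁+α₂L₂) = 1.13×10⁻³ / 5.73582×10⁻⁵ = 19.701 K
T = 21.3 + 19.701 = 41.001 °C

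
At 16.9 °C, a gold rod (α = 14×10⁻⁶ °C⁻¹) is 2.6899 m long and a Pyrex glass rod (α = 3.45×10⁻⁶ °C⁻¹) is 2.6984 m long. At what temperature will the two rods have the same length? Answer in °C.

T = 316.7 °C

Equal length when α₁L₁ΔT − α₂L₂ΔT = L₂ − L₁ = 8.50×10⁻³ m
α₁L₁ = 3.76586×10⁻⁵, α₂L₂ = 9.30948×10⁻⁶ → Δ(αL) = 2.834912×10⁻⁵ m/K
ΔT = 8.50×10⁻³ / 2.834912×10⁻⁵ = 299.833 K, so T = 16.9 + 299.833 = 316.733 °C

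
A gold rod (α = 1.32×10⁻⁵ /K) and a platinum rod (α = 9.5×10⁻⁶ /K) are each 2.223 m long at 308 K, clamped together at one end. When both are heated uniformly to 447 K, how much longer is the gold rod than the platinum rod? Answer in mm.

1.14 mm

ΔT = 139 K
gold: ΔL = 1.32×10⁻⁵ × 2.223 m × 139 = 4.0788×10⁻³ m = 4.0788 mm
platinum: ΔL = 9.5×10⁻⁶ × 2.223 m × 139 = 2.9355×10⁻³ m = 2.9355 mm
difference = 4.0788 − 2.9355 = 1.1433 mm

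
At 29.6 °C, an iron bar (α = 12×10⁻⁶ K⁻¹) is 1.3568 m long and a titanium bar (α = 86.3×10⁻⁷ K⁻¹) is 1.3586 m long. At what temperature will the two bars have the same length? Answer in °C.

Equal length when α₁L₁ΔT − α₂L₂ΔT = L₂ − L₁ = 1.80×10⁻³ m
α₁L₁ = 1.62816×10⁻⁵, α₂L₂ = 1.1724718×10⁻⁵ → Δ(αL) = 4.556882×10⁻⁶ m/K
ΔT = 1.80×10⁻³ / 4.556882×10⁻⁶ = 395.007 K, so T = 29.6 + 395.007 = 424.607 °C

T = 424.6 °C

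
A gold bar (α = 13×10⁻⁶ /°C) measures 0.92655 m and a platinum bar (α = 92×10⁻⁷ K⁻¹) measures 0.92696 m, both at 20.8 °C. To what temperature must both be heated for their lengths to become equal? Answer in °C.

T = 137.4 °C

L₁(1 + α₁ΔT) = L₂(1 + α₂ΔT) ⇒ ΔT = (L₂ − L₁)/(α₁L₁ − α₂L₂)
L₂ − L₁ = 0.92696 − 0.92655 = 4.10×10⁻⁴ m
α₁L₁ − α₂L₂ = 13×10⁻⁶×0.92655 − 92×10⁻⁷×0.92696 = 3.517118×10⁻⁶ m/K
ΔT = 4.10×10⁻⁴ / 3.517118×10⁻⁶ = 116.573 K
T = 20.8 + 116.573 = 137.373 °C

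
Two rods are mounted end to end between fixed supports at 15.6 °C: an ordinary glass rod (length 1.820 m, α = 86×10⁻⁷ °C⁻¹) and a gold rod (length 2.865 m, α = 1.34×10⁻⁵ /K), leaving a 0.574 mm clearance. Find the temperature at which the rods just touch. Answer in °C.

T = 26.2 °C

Gap closes when ΔL₁ + ΔL₂ = 0.574 mm = 5.74×10⁻⁴ m
(α₁L₁ + α₂L₂)ΔT = g
α₁L₁ + α₂L₂ = 86×10⁻⁷×1.820 + 1.34×10⁻⁵×2.865 = 5.4043×10⁻⁵ m/K
ΔT = 5.74×10⁻⁴ / 5.4043×10⁻⁵ = 10.621 K
T = 15.6 + 10.621 = 26.221 °C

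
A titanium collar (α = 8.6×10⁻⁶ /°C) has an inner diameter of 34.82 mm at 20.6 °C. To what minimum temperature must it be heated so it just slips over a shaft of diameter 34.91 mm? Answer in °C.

Required Δd = 34.91 − 34.82 = 0.09 mm
Δd = αd₀ΔT ⇒ ΔT = Δd/(αd₀) = 0.09 / (8.6×10⁻⁶ × 34.82) = 300.55 K
T_min = 20.6 + 300.55 = 321.15 °C

T = 321 °C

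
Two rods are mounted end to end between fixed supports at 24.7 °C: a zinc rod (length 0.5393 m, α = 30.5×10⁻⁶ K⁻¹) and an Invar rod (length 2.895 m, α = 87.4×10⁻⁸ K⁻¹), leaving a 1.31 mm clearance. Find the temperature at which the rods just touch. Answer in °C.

Gap closes when ΔL₁ + ΔL₂ = 1.31 mm = 1.31×10⁻³ m
(α₁L₁ + α₂L₂)ΔT = g
α₁L₁ + α₂L₂ = 30.5×10⁻⁶×0.5393 + 87.4×10⁻⁸×2.895 = 1.897888×10⁻⁵ m/K
ΔT = 1.31×10⁻³ / 1.897888×10⁻⁵ = 69.024 K
T = 24.7 + 69.024 = 93.724 °C

T = 93.7 °C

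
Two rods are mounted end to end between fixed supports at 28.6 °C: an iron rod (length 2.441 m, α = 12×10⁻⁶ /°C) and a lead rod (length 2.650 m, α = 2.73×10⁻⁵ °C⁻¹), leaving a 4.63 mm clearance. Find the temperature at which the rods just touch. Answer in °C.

α₁L₁ = 2.9292×10⁻⁵ m/K, α₂L₂ = 7.2345×10⁻⁵ m/K → total 1.01637×10⁻⁴ m/K
ΔT = g/(α₁L₁+α₂L₂) = 4.63×10⁻³ / 1.01637×10⁻⁴ = 45.554 K
T = 28.6 + 45.554 = 74.154 °C

T = 74.2 °C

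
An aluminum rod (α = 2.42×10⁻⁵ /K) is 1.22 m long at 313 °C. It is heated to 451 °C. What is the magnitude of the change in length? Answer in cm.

ΔL = 0.407 cm

|ΔT| = |451 − 313| = 138 K
ΔL = αL₀ΔT = (2.42×10⁻⁵)(1.22)(138) = 4.07×10⁻³ m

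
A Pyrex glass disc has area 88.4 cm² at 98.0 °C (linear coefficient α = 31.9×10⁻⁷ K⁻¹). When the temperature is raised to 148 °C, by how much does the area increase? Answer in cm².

Area coefficient ≈ 2α; |ΔT| = 50.0 K
ΔA = 2αA₀ΔT = 2(31.9×10⁻⁷)(88.4)(50.0) = 0.0282 cm²

ΔA = 0.0282 cm²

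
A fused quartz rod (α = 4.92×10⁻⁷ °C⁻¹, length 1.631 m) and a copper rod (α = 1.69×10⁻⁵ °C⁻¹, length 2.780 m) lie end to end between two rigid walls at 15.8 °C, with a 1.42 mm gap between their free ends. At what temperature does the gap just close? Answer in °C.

Gap closes when ΔL₁ + ΔL₂ = 1.42 mm = 1.42×10⁻³ m
(α₁L₁ + α₂L₂)ΔT = g
α₁L₁ + α₂L₂ = 4.92×10⁻⁷×1.631 + 1.69×10⁻⁵×2.780 = 4.7784452×10⁻⁵ m/K
ΔT = 1.42×10⁻³ / 4.7784452×10⁻⁵ = 29.717 K
T = 15.8 + 29.717 = 45.517 °C

T = 45.5 °C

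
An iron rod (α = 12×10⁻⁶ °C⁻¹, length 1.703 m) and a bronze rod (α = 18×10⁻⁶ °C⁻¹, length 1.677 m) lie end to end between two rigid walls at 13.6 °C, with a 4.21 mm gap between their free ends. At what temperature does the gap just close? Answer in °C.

Gap closes when ΔL₁ + ΔL₂ = 4.21 mm = 4.21×10⁻³ m
(α₁L₁ + α₂L₂)ΔT = g
α₁L₁ + α₂L₂ = 12×10⁻⁶×1.703 + 18×10⁻⁶×1.677 = 5.0622×10⁻⁵ m/K
ΔT = 4.21×10⁻³ / 5.0622×10⁻⁵ = 83.165 K
T = 13.6 + 83.165 = 96.765 °C

T = 96.8 °C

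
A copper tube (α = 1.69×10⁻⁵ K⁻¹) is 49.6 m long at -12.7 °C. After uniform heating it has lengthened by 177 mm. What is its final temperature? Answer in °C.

T = 198 °C

ΔL = αL₀ΔT ⇒ ΔT = ΔL / (αL₀)
ΔT = 177×10⁻³ m / (1.69×10⁻⁵ × 49.6 m) = 211.16 K
T = -12.7 + 211.16 = 198.46 °C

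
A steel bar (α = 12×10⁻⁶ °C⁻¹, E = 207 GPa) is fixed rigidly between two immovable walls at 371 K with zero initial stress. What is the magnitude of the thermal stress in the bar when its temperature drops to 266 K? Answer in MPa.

Fully constrained: the free strain ε = αΔT is blocked, so σ = Eε = EαΔT.
|ΔT| = 105 K
σ = 207×10⁹ × 12×10⁻⁶ × 105 = 2.61×10⁸ Pa

σ = 261 MPa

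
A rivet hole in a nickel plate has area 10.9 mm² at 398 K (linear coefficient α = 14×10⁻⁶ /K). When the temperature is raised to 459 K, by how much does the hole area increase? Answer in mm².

ΔA = 0.0186 mm²

Area coefficient ≈ 2α; |ΔT| = 61 K
ΔA = 2αA₀ΔT = 2(14×10⁻⁶)(10.9)(61) = 0.0186 mm²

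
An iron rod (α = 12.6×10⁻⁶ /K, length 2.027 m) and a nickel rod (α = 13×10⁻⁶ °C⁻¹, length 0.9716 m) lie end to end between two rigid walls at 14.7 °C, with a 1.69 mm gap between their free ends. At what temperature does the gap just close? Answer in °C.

α₁L₁ = 2.55402×10⁻⁵ m/K, α₂L₂ = 1.26308×10⁻⁵ m/K → total 3.8171×10⁻⁵ m/K
ΔT = g/(α₁L₁+α₂L₂) = 1.69×10⁻³ / 3.8171×10⁻⁵ = 44.274 K
T = 14.7 + 44.274 = 58.974 °C

T = 59.0 °C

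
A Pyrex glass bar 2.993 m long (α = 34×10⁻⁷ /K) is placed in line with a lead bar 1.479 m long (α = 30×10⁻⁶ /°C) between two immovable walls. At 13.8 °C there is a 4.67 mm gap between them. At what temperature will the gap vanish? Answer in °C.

T = 99.4 °C

Gap closes when ΔL₁ + ΔL₂ = 4.67 mm = 4.67×10⁻³ m
(α₁L₁ + α₂L₂)ΔT = g
α₁L₁ + α₂L₂ = 34×10⁻⁷×2.993 + 30×10⁻⁶×1.479 = 5.45462×10⁻⁵ m/K
ΔT = 4.67×10⁻³ / 5.45462×10⁻⁵ = 85.615 K
T = 13.8 + 85.615 = 99.415 °C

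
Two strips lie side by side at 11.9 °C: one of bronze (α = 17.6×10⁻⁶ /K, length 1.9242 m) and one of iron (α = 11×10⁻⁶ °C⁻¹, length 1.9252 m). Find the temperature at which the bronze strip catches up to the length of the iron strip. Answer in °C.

T = 90.71 °C

L₁(1 + α₁ΔT) = L₂(1 + α₂ΔT) ⇒ ΔT = (L₂ − L₁)/(α₁L₁ − α₂L₂)
L₂ − L₁ = 1.9252 − 1.9242 = 1.00×10⁻³ m
α₁L₁ − α₂L₂ = 17.6×10⁻⁶×1.9242 − 11×10⁻⁶×1.9252 = 1.268872×10⁻⁵ m/K
ΔT = 1.00×10⁻³ / 1.268872×10⁻⁵ = 78.8102 K
T = 11.9 + 78.8102 = 90.7102 °C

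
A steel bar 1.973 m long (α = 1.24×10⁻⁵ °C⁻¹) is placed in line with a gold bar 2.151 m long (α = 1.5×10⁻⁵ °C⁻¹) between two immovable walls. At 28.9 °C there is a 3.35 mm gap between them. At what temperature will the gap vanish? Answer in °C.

T = 88.0 °C

α₁L₁ = 2.44652×10⁻⁵ m/K, α₂L₂ = 3.2265×10⁻⁵ m/K → total 5.67302×10⁻⁵ m/K
ΔT = g/(α₁L₁+α₂L₂) = 3.35×10⁻³ / 5.67302×10⁻⁵ = 59.051 K
T = 28.9 + 59.051 = 87.951 °C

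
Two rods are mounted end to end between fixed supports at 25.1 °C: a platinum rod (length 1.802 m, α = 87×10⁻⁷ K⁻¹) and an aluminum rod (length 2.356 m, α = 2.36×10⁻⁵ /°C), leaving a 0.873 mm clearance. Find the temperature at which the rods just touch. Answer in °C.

Gap closes when ΔL₁ + ΔL₂ = 0.873 mm = 8.73×10⁻⁴ m
(α₁L₁ + α₂L₂)ΔT = g
α₁L₁ + α₂L₂ = 87×10⁻⁷×1.802 + 2.36×10⁻⁵×2.356 = 7.1279×10⁻⁵ m/K
ΔT = 8.73×10⁻⁴ / 7.1279×10⁻⁵ = 12.248 K
T = 25.1 + 12.248 = 37.348 °C

T = 37.3 °C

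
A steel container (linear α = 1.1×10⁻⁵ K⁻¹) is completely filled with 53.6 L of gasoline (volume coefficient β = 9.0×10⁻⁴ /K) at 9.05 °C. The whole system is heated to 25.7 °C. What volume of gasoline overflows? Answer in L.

0.774 L

The container also expands: β_container ≈ 3α = 3.3×10⁻⁵ /K
Net overflow = V₀(β_liq − 3α_cont)ΔT
β − 3α = 9.00×10⁻⁴ − 3.3×10⁻⁵ = 8.67×10⁻⁴ /K; ΔT = 16.65 K
ΔV = 53.6 × 8.67×10⁻⁴ × 16.65 = 0.774 L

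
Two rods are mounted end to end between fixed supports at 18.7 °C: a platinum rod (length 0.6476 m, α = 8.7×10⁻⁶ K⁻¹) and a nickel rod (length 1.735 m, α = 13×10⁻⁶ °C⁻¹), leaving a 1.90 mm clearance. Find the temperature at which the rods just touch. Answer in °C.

α₁L₁ = 5.63412×10⁻⁶ m/K, α₂L₂ = 2.2555×10⁻⁵ m/K → total 2.818912×10⁻⁵ m/K
ΔT = g/(α₁L₁+α₂L₂) = 1.90×10⁻³ / 2.818912×10⁻⁵ = 67.402 K
T = 18.7 + 67.402 = 86.102 °C

T = 86.1 °C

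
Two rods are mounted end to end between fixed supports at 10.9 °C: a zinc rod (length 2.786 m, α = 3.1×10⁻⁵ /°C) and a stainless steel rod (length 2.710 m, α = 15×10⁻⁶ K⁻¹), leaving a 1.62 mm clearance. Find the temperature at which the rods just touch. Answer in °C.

Gap closes when ΔL₁ + ΔL₂ = 1.62 mm = 1.62×10⁻³ m
(α₁L₁ + α₂L₂)ΔT = g
α₁L₁ + α₂L₂ = 3.1×10⁻⁵×2.786 + 15×10⁻⁶×2.710 = 1.27016×10⁻⁴ m/K
ΔT = 1.62×10⁻³ / 1.27016×10⁻⁴ = 12.754 K
T = 10.9 + 12.754 = 23.654 °C

T = 23.7 °C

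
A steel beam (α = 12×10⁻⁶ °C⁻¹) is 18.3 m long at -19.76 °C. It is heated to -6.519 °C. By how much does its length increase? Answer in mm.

ΔL = 2.91 mm

|ΔT| = |-6.519 − (-19.76)| = 13.241 K
ΔL = αL₀ΔT = (12×10⁻⁶)(18.3)(13.241) = 2.91×10⁻³ m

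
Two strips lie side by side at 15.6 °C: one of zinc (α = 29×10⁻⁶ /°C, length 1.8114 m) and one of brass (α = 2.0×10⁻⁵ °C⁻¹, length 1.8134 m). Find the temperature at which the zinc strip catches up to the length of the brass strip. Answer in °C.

L₁(1 + α₁ΔT) = L₂(1 + α₂ΔT) ⇒ ΔT = (L₂ − L₁)/(α₁L₁ − α₂L₂)
L₂ − L₁ = 1.8134 − 1.8114 = 2.00×10⁻³ m
α₁L₁ − α₂L₂ = 29×10⁻⁶×1.8114 − 2.0×10⁻⁵×1.8134 = 1.62626×10⁻⁵ m/K
ΔT = 2.00×10⁻³ / 1.62626×10⁻⁵ = 122.982 K
T = 15.6 + 122.982 = 138.582 °C

T = 138.6 °C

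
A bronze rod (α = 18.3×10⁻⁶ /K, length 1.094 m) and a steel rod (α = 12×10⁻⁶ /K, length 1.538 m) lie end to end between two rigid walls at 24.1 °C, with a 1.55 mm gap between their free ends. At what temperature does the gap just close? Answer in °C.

α₁L₁ = 2.00202×10⁻⁵ m/K, α₂L₂ = 1.8456×10⁻⁵ m/K → total 3.84762×10⁻⁵ m/K
ΔT = g/(α₁L₁+α₂L₂) = 1.55×10⁻³ / 3.84762×10⁻⁵ = 40.285 K
T = 24.1 + 40.285 = 64.385 °C

T = 64.4 °C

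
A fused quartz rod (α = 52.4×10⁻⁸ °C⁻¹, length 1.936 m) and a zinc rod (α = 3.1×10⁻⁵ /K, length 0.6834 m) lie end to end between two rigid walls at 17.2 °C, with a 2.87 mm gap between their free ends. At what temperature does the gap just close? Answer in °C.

Gap closes when ΔL₁ + ΔL₂ = 2.87 mm = 2.87×10⁻³ m
(α₁L₁ + α₂L₂)ΔT = g
α₁L₁ + α₂L₂ = 52.4×10⁻⁸×1.936 + 3.1×10⁻⁵×0.6834 = 2.2199864×10⁻⁵ m/K
ΔT = 2.87×10⁻³ / 2.2199864×10⁻⁵ = 129.28 K
T = 17.2 + 129.28 = 146.48 °C

T = 146 °C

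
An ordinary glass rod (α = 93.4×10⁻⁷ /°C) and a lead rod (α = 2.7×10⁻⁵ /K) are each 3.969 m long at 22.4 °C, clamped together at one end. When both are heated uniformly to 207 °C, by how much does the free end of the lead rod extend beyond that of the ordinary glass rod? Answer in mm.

12.9 mm

ΔT = 184.6 K
ordinary glass: ΔL = 93.4×10⁻⁷ × 3.969 m × 184.6 = 6.8432×10⁻³ m = 6.8432 mm
lead: ΔL = 2.7×10⁻⁵ × 3.969 m × 184.6 = 1.9782×10⁻² m = 19.782 mm
difference = 19.782 − 6.8432 = 12.9388 mm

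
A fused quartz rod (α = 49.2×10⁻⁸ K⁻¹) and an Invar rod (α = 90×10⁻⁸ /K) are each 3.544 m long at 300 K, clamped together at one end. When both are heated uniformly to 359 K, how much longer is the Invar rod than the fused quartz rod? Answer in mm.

ΔT = 59 K
fused quartz: ΔL = 49.2×10⁻⁸ × 3.544 m × 59 = 1.0288×10⁻⁴ m = 0.10288 mm
Invar: ΔL = 90×10⁻⁸ × 3.544 m × 59 = 1.8819×10⁻⁴ m = 0.18819 mm
difference = 0.18819 − 0.10288 = 0.08531 mm

0.0853 mm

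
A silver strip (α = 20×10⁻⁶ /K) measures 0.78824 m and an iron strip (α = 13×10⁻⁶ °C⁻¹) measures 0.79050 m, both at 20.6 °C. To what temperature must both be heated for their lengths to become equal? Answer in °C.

Equal length when α₁L₁ΔT − α₂L₂ΔT = L₂ − L₁ = 2.26×10⁻³ m
α₁L₁ = 1.57648×10⁻⁵, α₂L₂ = 1.02765×10⁻⁵ → Δ(αL) = 5.4883×10⁻⁶ m/K
ΔT = 2.26×10⁻³ / 5.4883×10⁻⁶ = 411.785 K, so T = 20.6 + 411.785 = 432.385 °C

T = 432.4 °C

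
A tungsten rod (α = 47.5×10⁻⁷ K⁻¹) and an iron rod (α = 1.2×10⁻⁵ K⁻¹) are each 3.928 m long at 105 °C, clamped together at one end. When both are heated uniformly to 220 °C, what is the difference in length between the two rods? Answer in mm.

ΔT = 115 K
tungsten: ΔL = 47.5×10⁻⁷ × 3.928 m × 115 = 2.1457×10⁻³ m = 2.1457 mm
iron: ΔL = 1.2×10⁻⁵ × 3.928 m × 115 = 5.4206×10⁻³ m = 5.4206 mm
difference = 5.4206 − 2.1457 = 3.2749 mm

3.27 mm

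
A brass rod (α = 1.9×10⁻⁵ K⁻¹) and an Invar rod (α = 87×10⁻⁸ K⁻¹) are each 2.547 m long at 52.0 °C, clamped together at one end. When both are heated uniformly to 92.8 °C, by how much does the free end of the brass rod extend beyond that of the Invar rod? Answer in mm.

ΔT = 40.8 K
brass: ΔL = 1.9×10⁻⁵ × 2.547 m × 40.8 = 1.9744×10⁻³ m = 1.9744 mm
Invar: ΔL = 87×10⁻⁸ × 2.547 m × 40.8 = 9.0408×10⁻⁵ m = 0.090408 mm
difference = 1.9744 − 0.090408 = 1.883992 mm

1.88 mm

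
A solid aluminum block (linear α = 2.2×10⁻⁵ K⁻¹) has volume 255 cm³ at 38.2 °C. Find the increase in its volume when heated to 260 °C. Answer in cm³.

ΔV = 3.73 cm³

Isotropic solid: β ≈ 3α = 6.6×10⁻⁵ /K; ΔT = 221.8 K
ΔV = 3αV₀ΔT = 3(2.2×10⁻⁵)(255)(221.8) = 3.73 cm³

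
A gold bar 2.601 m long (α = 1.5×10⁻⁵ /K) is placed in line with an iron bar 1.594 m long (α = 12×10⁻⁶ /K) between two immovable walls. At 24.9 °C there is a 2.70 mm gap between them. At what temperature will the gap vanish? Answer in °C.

Gap closes when ΔL₁ + ΔL₂ = 2.70 mm = 2.70×10⁻³ m
(α₁L₁ + α₂L₂)ΔT = g
α₁L₁ + α₂L₂ = 1.5×10⁻⁵×2.601 + 12×10⁻⁶×1.594 = 5.8143×10⁻⁵ m/K
ΔT = 2.70×10⁻³ / 5.8143×10⁻⁵ = 46.437 K
T = 24.9 + 46.437 = 71.337 °C

T = 71.3 °C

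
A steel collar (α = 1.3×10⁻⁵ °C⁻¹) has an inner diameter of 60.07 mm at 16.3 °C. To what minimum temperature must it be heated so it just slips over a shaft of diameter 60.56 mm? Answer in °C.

Required Δd = 60.56 − 60.07 = 0.49 mm
Δd = αd₀ΔT ⇒ ΔT = Δd/(αd₀) = 0.49 / (1.3×10⁻⁵ × 60.07) = 627.47 K
T_min = 16.3 + 627.47 = 643.77 °C

T = 644 °C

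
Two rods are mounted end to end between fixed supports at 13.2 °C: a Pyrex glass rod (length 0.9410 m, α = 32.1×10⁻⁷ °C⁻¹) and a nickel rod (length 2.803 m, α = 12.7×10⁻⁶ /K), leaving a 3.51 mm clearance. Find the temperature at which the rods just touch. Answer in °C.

T = 104 °C

Gap closes when ΔL₁ + ΔL₂ = 3.51 mm = 3.51×10⁻³ m
(α₁L₁ + α₂L₂)ΔT = g
α₁L₁ + α₂L₂ = 32.1×10⁻⁷×0.9410 + 12.7×10⁻⁶×2.803 = 3.861871×10⁻⁵ m/K
ΔT = 3.51×10⁻³ / 3.861871×10⁻⁵ = 90.89 K
T = 13.2 + 90.89 = 104.09 °C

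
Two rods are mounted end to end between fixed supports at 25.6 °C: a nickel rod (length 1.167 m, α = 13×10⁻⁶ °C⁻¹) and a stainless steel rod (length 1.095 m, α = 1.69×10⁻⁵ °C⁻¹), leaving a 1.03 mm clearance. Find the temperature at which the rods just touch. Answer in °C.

T = 56.2 °C

Gap closes when ΔL₁ + ΔL₂ = 1.03 mm = 1.03×10⁻³ m
(α₁L₁ + α₂L₂)ΔT = g
α₁L₁ + α₂L₂ = 13×10⁻⁶×1.167 + 1.69×10⁻⁵×1.095 = 3.36765×10⁻⁵ m/K
ΔT = 1.03×10⁻³ / 3.36765×10⁻⁵ = 30.585 K
T = 25.6 + 30.585 = 56.185 °C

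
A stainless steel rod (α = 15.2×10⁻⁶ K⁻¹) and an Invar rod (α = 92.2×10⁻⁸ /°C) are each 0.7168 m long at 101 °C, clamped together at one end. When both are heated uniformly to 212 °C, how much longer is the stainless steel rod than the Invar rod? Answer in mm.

ΔT = 111 K
stainless steel: ΔL = 15.2×10⁻⁶ × 0.7168 m × 111 = 1.2094×10⁻³ m = 1.2094 mm
Invar: ΔL = 92.2×10⁻⁸ × 0.7168 m × 111 = 7.3359×10⁻⁵ m = 0.073359 mm
difference = 1.2094 − 0.073359 = 1.136041 mm

1.14 mm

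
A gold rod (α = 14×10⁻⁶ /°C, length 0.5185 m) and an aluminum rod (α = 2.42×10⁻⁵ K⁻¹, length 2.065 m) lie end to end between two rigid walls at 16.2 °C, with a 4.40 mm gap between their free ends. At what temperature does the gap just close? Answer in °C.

T = 93.1 °C

α₁L₁ = 7.259×10⁻⁶ m/K, α₂L₂ = 4.9973×10⁻⁵ m/K → total 5.7232×10⁻⁵ m/K
ΔT = g/(α₁L₁+α₂L₂) = 4.40×10⁻³ / 5.7232×10⁻⁵ = 76.880 K
T = 16.2 + 76.880 = 93.080 °C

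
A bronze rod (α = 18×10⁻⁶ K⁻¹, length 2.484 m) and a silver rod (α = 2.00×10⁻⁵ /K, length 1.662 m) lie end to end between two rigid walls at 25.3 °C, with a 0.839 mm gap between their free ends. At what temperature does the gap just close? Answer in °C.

T = 36.1 °C

Gap closes when ΔL₁ + ΔL₂ = 0.839 mm = 8.39×10⁻⁴ m
(α₁L₁ + α₂L₂)ΔT = g
α₁L₁ + α₂L₂ = 18×10⁻⁶×2.484 + 2.00×10⁻⁵×1.662 = 7.7952×10⁻⁵ m/K
ΔT = 8.39×10⁻⁴ / 7.7952×10⁻⁵ = 10.763 K
T = 25.3 + 10.763 = 36.063 °C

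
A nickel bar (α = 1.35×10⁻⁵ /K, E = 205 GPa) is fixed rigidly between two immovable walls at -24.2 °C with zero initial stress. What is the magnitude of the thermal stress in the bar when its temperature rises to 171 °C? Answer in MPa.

Fully constrained: the free strain ε = αΔT is blocked, so σ = Eε = EαΔT.
|ΔT| = 195.2 K
σ = 205×10⁹ × 1.35×10⁻⁵ × 195.2 = 5.40×10⁸ Pa

σ = 540 MPa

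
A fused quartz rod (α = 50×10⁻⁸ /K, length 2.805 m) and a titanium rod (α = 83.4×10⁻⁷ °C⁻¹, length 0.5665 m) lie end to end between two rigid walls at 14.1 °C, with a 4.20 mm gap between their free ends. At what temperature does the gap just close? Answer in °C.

T = 700 °C

Gap closes when ΔL₁ + ΔL₂ = 4.20 mm = 4.20×10⁻³ m
(α₁L₁ + α₂L₂)ΔT = g
α₁L₁ + α₂L₂ = 50×10⁻⁸×2.805 + 83.4×10⁻⁷×0.5665 = 6.12711×10⁻⁶ m/K
ΔT = 4.20×10⁻³ / 6.12711×10⁻⁶ = 685.48 K
T = 14.1 + 685.48 = 699.58 °C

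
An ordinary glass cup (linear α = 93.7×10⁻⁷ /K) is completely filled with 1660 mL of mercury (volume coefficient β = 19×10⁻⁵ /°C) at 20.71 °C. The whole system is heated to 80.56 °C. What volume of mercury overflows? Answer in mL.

The cup also expands: β_container ≈ 3α = 2.811×10⁻⁵ /K
Net overflow = V₀(β_liq − 3α_cont)ΔT
β − 3α = 1.90×10⁻⁴ − 2.811×10⁻⁵ = 1.6189×10⁻⁴ /K; ΔT = 59.85 K
ΔV = 1660 × 1.6189×10⁻⁴ × 59.85 = 16.1 mL

16.1 mL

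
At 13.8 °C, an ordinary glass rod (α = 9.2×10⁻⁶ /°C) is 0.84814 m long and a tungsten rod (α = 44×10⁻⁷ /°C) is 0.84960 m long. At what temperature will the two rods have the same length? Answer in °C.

L₁(1 + α₁ΔT) = L₂(1 + α₂ΔT) ⇒ ΔT = (L₂ − L₁)/(α₁L₁ − α₂L₂)
L₂ − L₁ = 0.84960 − 0.84814 = 1.46×10⁻³ m
α₁L₁ − α₂L₂ = 9.2×10⁻⁶×0.84814 − 44×10⁻⁷×0.84960 = 4.064648×10⁻⁶ m/K
ΔT = 1.46×10⁻³ / 4.064648×10⁻⁶ = 359.195 K
T = 13.8 + 359.195 = 372.995 °C

T = 373.0 °C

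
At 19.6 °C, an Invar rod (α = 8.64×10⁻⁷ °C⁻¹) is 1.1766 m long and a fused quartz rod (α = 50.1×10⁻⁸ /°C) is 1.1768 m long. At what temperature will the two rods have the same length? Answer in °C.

T = 488.0 °C

Equal length when α₁L₁ΔT − α₂L₂ΔT = L₂ − L₁ = 2.00×10⁻⁴ m
α₁L₁ = 1.0165824×10⁻⁶, α₂L₂ = 5.895768×10⁻⁷ → Δ(αL) = 4.270056×10⁻⁷ m/K
ΔT = 2.00×10⁻⁴ / 4.270056×10⁻⁷ = 468.378 K, so T = 19.6 + 468.378 = 487.978 °C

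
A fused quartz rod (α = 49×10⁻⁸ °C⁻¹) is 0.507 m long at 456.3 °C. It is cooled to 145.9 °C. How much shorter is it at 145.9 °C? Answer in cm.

|ΔT| = |145.9 − 456.3| = 310.4 K
ΔL = αL₀ΔT = (49×10⁻⁸)(0.507)(310.4) = 7.71×10⁻⁵ m

ΔL = 0.00771 cm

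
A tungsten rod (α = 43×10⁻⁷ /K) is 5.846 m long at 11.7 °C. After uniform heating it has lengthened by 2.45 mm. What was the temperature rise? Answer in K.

ΔT = 97.5 K

ΔL = αL₀ΔT ⇒ ΔT = ΔL / (αL₀)
ΔT = 2.45×10⁻³ m / (43×10⁻⁷ × 5.846 m) = 97.463 K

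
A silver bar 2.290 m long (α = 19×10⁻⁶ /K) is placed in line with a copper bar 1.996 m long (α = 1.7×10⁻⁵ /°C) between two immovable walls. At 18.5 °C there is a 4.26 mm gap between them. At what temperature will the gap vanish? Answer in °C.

Gap closes when ΔL₁ + ΔL₂ = 4.26 mm = 4.26×10⁻³ m
(α₁L₁ + α₂L₂)ΔT = g
α₁L₁ + α₂L₂ = 19×10⁻⁶×2.290 + 1.7×10⁻⁵×1.996 = 7.7442×10⁻⁵ m/K
ΔT = 4.26×10⁻³ / 7.7442×10⁻⁵ = 55.009 K
T = 18.5 + 55.009 = 73.509 °C

T = 73.5 °C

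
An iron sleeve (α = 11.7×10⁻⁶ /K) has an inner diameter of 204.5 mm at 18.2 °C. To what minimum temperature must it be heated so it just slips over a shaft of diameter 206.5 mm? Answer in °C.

T = 854 °C

Required Δd = 206.5 − 204.5 = 2.0 mm
Δd = αd₀ΔT ⇒ ΔT = Δd/(αd₀) = 2.0 / (11.7×10⁻⁶ × 204.5) = 835.89 K
T_min = 18.2 + 835.89 = 854.09 °C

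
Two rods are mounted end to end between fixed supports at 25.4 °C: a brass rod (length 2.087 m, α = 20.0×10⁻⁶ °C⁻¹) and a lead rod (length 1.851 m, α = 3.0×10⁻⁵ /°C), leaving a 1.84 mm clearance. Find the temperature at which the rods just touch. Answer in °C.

T = 44.3 °C

Gap closes when ΔL₁ + ΔL₂ = 1.84 mm = 1.84×10⁻³ m
(α₁L₁ + α₂L₂)ΔT = g
α₁L₁ + α₂L₂ = 20.0×10⁻⁶×2.087 + 3.0×10⁻⁵×1.851 = 9.727×10⁻⁵ m/K
ΔT = 1.84×10⁻³ / 9.727×10⁻⁵ = 18.916 K
T = 25.4 + 18.916 = 44.316 °C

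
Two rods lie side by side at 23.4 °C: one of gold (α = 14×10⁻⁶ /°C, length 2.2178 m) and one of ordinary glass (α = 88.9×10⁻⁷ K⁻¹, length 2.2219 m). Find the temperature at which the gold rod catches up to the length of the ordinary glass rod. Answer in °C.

L₁(1 + α₁ΔT) = L₂(1 + α₂ΔT) ⇒ ΔT = (L₂ − L₁)/(α₁L₁ − α₂L₂)
L₂ − L₁ = 2.2219 − 2.2178 = 4.10×10⁻³ m
α₁L₁ − α₂L₂ = 14×10⁻⁶×2.2178 − 88.9×10⁻⁷×2.2219 = 1.1296509×10⁻⁵ m/K
ΔT = 4.10×10⁻³ / 1.1296509×10⁻⁵ = 362.944 K
T = 23.4 + 362.944 = 386.344 °C

T = 386.3 °C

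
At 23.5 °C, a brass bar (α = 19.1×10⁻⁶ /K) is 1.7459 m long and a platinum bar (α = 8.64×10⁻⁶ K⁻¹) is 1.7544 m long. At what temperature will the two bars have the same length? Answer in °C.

T = 490.8 °C

Equal length when α₁L₁ΔT − α₂L₂ΔT = L₂ − L₁ = 8.50×10⁻³ m
α₁L₁ = 3.334669×10⁻⁵, α₂L₂ = 1.5158016×10⁻⁵ → Δ(αL) = 1.8188674×10⁻⁵ m/K
ΔT = 8.50×10⁻³ / 1.8188674×10⁻⁵ = 467.324 K, so T = 23.5 + 467.324 = 490.824 °C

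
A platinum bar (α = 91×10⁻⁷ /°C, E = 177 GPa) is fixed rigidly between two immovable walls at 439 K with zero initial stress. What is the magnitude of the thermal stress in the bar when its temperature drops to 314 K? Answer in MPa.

Fully constrained: the free strain ε = αΔT is blocked, so σ = Eε = EαΔT.
|ΔT| = 125 K
σ = 177×10⁹ × 91×10⁻⁷ × 125 = 2.01×10⁸ Pa

σ = 201 MPa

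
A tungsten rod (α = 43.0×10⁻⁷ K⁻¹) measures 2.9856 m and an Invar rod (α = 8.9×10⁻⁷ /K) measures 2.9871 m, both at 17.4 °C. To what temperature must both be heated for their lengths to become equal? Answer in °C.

Equal length when α₁L₁ΔT − α₂L₂ΔT = L₂ − L₁ = 1.50×10⁻³ m
α₁L₁ = 1.283808×10⁻⁵, α₂L₂ = 2.658519×10⁻⁶ → Δ(αL) = 1.0179561×10⁻⁵ m/K
ΔT = 1.50×10⁻³ / 1.0179561×10⁻⁵ = 147.354 K, so T = 17.4 + 147.354 = 164.754 °C

T = 164.8 °C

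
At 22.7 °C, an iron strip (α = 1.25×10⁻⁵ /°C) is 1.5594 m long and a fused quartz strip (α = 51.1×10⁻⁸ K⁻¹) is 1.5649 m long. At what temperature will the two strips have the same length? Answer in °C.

Equal length when α₁L₁ΔT − α₂L₂ΔT = L₂ − L₁ = 5.50×10⁻³ m
α₁L₁ = 1.94925×10⁻⁵, α₂L₂ = 7.996639×10⁻⁷ → Δ(αL) = 1.86928361×10⁻⁵ m/K
ΔT = 5.50×10⁻³ / 1.86928361×10⁻⁵ = 294.230 K, so T = 22.7 + 294.230 = 316.930 °C

T = 316.9 °C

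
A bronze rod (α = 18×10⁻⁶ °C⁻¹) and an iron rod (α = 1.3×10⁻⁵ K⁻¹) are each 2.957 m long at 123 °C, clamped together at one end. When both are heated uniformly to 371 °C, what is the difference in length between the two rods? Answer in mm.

3.67 mm

ΔT = 248 K
bronze: ΔL = 18×10⁻⁶ × 2.957 m × 248 = 1.3200×10⁻² m = 13.200 mm
iron: ΔL = 1.3×10⁻⁵ × 2.957 m × 248 = 9.5334×10⁻³ m = 9.5334 mm
difference = 13.200 − 9.5334 = 3.6666 mm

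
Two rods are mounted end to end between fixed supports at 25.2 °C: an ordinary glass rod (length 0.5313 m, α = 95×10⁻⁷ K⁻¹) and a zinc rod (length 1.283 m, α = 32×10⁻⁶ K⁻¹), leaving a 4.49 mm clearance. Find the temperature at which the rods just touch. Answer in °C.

Gap closes when ΔL₁ + ΔL₂ = 4.49 mm = 4.49×10⁻³ m
(α₁L₁ + α₂L₂)ΔT = g
α₁L₁ + α₂L₂ = 95×10⁻⁷×0.5313 + 32×10⁻⁶×1.283 = 4.610335×10⁻⁵ m/K
ΔT = 4.49×10⁻³ / 4.610335×10⁻⁵ = 97.39 K
T = 25.2 + 97.39 = 122.59 °C

T = 123 °C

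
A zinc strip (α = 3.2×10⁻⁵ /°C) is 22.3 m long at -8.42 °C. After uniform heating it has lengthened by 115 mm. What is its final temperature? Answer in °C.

T = 153 °C

ΔL = αL₀ΔT ⇒ ΔT = ΔL / (αL₀)
ΔT = 115×10⁻³ m / (3.2×10⁻⁵ × 22.3 m) = 161.15 K
T = -8.42 + 161.15 = 152.73 °C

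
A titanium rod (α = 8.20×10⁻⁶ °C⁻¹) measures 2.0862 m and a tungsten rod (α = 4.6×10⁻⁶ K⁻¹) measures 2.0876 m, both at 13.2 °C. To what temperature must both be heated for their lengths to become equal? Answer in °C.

L₁(1 + α₁ΔT) = L₂(1 + α₂ΔT) ⇒ ΔT = (L₂ − L₁)/(α₁L₁ − α₂L₂)
L₂ − L₁ = 2.0876 − 2.0862 = 1.40×10⁻³ m
α₁L₁ − α₂L₂ = 8.20×10⁻⁶×2.0862 − 4.6×10⁻⁶×2.0876 = 7.50388×10⁻⁶ m/K
ΔT = 1.40×10⁻³ / 7.50388×10⁻⁶ = 186.570 K
T = 13.2 + 186.570 = 199.770 °C

T = 199.8 °C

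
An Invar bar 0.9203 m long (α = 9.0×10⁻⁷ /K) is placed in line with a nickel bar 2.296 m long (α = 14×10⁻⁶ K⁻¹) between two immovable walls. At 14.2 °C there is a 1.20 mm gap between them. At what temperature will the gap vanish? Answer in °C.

T = 50.6 °C

α₁L₁ = 8.2827×10⁻⁷ m/K, α₂L₂ = 3.2144×10⁻⁵ m/K → total 3.297227×10⁻⁵ m/K
ΔT = g/(α₁L₁+α₂L₂) = 1.20×10⁻³ / 3.297227×10⁻⁵ = 36.394 K
T = 14.2 + 36.394 = 50.594 °C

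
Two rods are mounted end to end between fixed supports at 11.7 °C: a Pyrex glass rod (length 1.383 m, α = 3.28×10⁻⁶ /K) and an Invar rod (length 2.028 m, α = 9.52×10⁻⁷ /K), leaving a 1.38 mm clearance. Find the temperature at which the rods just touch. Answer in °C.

T = 225 °C

α₁L₁ = 4.53624×10⁻⁶ m/K, α₂L₂ = 1.930656×10⁻⁶ m/K → total 6.466896×10⁻⁶ m/K
ΔT = g/(α₁L₁+α₂L₂) = 1.38×10⁻³ / 6.466896×10⁻⁶ = 213.39 K
T = 11.7 + 213.39 = 225.09 °C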